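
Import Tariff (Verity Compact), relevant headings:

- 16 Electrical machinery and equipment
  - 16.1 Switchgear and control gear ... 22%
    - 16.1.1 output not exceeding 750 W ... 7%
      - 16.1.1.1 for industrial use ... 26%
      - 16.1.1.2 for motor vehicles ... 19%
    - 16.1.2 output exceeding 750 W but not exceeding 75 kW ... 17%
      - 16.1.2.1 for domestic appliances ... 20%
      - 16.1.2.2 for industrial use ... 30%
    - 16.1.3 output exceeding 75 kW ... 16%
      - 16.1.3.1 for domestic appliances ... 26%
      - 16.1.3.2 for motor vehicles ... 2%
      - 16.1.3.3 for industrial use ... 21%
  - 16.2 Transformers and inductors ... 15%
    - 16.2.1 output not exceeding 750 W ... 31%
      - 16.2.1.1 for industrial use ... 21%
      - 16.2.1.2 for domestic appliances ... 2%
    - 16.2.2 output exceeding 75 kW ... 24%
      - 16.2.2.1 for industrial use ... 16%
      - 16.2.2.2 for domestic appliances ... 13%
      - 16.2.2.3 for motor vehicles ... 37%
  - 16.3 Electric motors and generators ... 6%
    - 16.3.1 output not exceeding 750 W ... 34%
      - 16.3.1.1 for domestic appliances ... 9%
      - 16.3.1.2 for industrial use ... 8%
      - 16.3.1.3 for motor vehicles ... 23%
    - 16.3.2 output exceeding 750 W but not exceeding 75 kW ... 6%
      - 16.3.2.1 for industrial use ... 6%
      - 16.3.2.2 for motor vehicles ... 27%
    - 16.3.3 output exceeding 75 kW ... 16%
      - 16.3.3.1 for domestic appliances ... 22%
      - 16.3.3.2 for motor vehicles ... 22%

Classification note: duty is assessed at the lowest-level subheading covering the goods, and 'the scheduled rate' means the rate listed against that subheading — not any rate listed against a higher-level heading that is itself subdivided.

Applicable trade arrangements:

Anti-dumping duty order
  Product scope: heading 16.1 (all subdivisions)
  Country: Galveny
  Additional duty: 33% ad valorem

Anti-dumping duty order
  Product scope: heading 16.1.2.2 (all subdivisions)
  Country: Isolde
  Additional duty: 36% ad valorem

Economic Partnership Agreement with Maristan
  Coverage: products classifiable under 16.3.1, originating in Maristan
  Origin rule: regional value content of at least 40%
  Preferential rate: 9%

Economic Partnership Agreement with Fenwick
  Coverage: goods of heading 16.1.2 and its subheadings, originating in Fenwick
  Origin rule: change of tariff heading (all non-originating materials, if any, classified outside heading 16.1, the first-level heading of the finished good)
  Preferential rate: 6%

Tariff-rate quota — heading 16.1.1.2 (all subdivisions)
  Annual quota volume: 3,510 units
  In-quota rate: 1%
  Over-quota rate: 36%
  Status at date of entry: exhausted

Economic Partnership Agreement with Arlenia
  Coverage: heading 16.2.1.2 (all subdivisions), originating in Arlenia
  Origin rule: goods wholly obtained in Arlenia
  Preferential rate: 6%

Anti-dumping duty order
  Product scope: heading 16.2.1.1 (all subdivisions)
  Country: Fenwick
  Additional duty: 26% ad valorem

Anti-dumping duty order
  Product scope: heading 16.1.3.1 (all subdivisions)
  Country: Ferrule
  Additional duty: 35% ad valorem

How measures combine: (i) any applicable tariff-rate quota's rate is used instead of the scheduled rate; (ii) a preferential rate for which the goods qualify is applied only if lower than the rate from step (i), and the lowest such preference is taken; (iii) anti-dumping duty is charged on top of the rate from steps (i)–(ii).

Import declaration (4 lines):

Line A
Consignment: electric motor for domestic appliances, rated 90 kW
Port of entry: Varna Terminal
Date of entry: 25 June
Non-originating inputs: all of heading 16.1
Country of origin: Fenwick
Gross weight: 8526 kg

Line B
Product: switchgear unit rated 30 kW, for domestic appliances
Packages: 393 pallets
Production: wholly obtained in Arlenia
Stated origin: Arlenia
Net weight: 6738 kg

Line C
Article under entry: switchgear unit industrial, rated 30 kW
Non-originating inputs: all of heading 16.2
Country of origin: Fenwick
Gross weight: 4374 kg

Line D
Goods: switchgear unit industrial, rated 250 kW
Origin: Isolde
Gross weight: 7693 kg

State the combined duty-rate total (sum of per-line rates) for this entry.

Line A: electric motor → 16.3; rated 90 kW → 16.3.3; for domestic appliances → 16.3.3.1. Scheduled 22%. Fenwick agreement on 16.1.2: 16.3.3.1 not covered. → 22%.
Line B: switchgear unit → 16.1; rated 30 kW → 16.1.2; for domestic appliances → 16.1.2.1. Scheduled 20%. Arlenia agreement on 16.2.1.2: 16.1.2.1 not covered. → 20%.
Line C: switchgear unit → 16.1; rated 30 kW → 16.1.2; industrial → 16.1.2.2. Scheduled 30%. Fenwick agreement on 16.1.2: CTH met → 6% available; preferential 6%. → 6%.
Line D: switchgear unit → 16.1; rated 250 kW → 16.1.3; industrial → 16.1.3.3. Scheduled 21%. No special measure applies. → 21%.
Sum: 22% + 20% + 6% + 21% = 69%.

69%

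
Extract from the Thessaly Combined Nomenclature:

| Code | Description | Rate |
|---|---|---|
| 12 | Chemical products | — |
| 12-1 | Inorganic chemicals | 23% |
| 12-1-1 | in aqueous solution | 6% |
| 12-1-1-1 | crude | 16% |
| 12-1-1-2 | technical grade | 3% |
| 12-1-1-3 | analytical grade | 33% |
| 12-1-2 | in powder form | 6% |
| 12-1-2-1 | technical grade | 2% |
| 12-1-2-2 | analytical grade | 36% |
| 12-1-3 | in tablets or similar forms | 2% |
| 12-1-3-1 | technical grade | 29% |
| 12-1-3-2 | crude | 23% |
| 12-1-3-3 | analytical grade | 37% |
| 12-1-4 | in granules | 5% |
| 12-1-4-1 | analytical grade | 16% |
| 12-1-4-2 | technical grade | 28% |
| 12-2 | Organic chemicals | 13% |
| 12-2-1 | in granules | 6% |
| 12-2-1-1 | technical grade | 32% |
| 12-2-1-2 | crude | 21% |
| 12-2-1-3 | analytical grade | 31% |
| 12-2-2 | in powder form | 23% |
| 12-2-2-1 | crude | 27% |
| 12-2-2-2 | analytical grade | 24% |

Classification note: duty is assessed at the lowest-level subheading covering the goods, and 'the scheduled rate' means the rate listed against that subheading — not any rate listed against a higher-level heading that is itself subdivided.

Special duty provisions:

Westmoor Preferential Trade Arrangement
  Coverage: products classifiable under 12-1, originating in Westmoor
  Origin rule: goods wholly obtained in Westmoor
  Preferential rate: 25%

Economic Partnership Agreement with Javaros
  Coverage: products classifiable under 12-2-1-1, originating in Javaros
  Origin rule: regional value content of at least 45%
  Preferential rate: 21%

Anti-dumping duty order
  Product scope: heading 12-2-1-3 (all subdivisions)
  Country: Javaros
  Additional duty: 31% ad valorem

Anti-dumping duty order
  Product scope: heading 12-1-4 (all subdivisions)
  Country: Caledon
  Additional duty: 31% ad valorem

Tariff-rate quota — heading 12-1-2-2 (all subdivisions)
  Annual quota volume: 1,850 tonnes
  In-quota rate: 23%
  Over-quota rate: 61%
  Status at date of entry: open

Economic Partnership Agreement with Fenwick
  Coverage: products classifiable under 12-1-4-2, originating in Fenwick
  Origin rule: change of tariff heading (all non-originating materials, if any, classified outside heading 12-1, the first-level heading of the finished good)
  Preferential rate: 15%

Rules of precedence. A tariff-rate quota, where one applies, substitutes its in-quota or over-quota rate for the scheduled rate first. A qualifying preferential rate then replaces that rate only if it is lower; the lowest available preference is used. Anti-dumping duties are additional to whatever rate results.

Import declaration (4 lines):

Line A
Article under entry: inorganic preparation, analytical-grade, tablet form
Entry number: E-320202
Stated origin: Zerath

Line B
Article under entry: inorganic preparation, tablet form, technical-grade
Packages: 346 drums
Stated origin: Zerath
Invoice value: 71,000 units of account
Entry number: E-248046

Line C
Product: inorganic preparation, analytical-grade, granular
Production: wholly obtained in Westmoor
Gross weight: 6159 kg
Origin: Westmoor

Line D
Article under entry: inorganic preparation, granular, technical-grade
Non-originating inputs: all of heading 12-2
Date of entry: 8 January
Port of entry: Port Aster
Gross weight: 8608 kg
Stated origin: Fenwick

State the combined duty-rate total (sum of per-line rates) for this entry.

97%

Line A: inorganic → 12-1; tablet form → 12-1-3; analytical-grade → 12-1-3-3. Scheduled 37%. No special measure applies. → 37%.
Line B: inorganic → 12-1; tablet form → 12-1-3; technical-grade → 12-1-3-1. Scheduled 29%. No special measure applies. → 29%.
Line C: inorganic → 12-1; granular → 12-1-4; analytical-grade → 12-1-4-1. Scheduled 16%. Westmoor agreement on 12-1: wholly obtained → 25% available; preference 25% not lower than 16% → no reduction. → 16%.
Line D: inorganic → 12-1; granular → 12-1-4; technical-grade → 12-1-4-2. Scheduled 28%. Fenwick agreement on 12-1-4-2: CTH met → 15% available; preferential 15%. → 15%.
Sum: 37% + 29% + 16% + 15% = 97%.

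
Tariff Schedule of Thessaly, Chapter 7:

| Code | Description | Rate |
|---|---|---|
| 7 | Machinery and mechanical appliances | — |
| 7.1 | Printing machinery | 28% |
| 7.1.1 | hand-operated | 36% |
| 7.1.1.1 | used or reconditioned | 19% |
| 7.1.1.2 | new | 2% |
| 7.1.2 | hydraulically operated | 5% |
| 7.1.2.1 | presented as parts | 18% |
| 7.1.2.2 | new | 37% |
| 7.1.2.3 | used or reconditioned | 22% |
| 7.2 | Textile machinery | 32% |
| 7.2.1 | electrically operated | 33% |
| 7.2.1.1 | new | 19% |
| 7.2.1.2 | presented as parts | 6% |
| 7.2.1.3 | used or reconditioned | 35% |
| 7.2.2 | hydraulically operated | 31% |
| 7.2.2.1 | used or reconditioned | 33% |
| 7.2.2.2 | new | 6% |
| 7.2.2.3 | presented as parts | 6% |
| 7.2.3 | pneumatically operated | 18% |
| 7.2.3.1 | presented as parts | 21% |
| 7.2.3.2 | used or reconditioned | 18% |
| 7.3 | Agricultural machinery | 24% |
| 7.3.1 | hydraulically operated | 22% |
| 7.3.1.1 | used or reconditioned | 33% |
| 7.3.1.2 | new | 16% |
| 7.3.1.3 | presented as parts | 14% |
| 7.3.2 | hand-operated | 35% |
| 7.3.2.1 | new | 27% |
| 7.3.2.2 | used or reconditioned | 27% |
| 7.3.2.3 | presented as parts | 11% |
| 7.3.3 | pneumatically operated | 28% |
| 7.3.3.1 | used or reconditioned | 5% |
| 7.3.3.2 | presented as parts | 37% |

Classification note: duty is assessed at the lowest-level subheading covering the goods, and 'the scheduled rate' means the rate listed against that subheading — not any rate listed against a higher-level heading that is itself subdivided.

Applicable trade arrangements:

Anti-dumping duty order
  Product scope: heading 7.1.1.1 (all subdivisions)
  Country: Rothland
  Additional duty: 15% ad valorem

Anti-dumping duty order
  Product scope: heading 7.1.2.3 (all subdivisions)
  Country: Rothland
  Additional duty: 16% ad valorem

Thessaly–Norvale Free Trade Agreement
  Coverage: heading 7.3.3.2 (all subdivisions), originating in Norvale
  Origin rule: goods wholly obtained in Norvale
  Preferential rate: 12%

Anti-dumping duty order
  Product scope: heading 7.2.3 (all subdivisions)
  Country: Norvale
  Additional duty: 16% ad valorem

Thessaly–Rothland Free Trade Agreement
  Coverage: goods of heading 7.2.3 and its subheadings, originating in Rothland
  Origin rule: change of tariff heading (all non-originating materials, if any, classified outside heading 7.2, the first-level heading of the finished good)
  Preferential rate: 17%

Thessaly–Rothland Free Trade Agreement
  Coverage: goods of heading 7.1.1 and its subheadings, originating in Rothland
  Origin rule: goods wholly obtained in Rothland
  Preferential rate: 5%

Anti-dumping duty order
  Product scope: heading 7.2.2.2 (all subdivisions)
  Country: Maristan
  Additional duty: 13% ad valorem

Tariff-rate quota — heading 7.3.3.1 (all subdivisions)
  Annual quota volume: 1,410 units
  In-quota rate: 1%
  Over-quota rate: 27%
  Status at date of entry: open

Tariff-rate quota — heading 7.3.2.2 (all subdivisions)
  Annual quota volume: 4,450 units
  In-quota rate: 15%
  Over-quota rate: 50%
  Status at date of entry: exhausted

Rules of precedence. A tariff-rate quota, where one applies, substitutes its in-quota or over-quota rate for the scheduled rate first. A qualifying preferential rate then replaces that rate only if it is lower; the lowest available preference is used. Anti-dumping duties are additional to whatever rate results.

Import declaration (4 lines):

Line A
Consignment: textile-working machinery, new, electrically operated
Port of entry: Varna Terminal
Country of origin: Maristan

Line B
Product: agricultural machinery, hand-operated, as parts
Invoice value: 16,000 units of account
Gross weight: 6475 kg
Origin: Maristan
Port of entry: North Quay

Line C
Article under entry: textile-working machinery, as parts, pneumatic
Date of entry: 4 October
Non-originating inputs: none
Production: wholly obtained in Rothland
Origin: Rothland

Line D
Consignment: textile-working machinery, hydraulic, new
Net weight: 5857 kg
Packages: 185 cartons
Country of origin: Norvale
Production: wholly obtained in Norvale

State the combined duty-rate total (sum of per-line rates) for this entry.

53%

Line A: textile-working → 7.2; electrically operated → 7.2.1; new → 7.2.1.1. Scheduled 19%. No special measure applies. → 19%.
Line B: agricultural → 7.3; hand-operated → 7.3.2; as parts → 7.3.2.3. Scheduled 11%. No special measure applies. → 11%.
Line C: textile-working → 7.2; pneumatic → 7.2.3; as parts → 7.2.3.1. Scheduled 21%. Rothland agreement on 7.2.3: CTH met → 17% available; Rothland agreement on 7.1.1: 7.2.3.1 not covered; preferential 17%. → 17%.
Line D: textile-working → 7.2; hydraulic → 7.2.2; new → 7.2.2.2. Scheduled 6%. Norvale agreement on 7.3.3.2: 7.2.2.2 not covered. → 6%.
Sum: 19% + 11% + 17% + 6% = 53%.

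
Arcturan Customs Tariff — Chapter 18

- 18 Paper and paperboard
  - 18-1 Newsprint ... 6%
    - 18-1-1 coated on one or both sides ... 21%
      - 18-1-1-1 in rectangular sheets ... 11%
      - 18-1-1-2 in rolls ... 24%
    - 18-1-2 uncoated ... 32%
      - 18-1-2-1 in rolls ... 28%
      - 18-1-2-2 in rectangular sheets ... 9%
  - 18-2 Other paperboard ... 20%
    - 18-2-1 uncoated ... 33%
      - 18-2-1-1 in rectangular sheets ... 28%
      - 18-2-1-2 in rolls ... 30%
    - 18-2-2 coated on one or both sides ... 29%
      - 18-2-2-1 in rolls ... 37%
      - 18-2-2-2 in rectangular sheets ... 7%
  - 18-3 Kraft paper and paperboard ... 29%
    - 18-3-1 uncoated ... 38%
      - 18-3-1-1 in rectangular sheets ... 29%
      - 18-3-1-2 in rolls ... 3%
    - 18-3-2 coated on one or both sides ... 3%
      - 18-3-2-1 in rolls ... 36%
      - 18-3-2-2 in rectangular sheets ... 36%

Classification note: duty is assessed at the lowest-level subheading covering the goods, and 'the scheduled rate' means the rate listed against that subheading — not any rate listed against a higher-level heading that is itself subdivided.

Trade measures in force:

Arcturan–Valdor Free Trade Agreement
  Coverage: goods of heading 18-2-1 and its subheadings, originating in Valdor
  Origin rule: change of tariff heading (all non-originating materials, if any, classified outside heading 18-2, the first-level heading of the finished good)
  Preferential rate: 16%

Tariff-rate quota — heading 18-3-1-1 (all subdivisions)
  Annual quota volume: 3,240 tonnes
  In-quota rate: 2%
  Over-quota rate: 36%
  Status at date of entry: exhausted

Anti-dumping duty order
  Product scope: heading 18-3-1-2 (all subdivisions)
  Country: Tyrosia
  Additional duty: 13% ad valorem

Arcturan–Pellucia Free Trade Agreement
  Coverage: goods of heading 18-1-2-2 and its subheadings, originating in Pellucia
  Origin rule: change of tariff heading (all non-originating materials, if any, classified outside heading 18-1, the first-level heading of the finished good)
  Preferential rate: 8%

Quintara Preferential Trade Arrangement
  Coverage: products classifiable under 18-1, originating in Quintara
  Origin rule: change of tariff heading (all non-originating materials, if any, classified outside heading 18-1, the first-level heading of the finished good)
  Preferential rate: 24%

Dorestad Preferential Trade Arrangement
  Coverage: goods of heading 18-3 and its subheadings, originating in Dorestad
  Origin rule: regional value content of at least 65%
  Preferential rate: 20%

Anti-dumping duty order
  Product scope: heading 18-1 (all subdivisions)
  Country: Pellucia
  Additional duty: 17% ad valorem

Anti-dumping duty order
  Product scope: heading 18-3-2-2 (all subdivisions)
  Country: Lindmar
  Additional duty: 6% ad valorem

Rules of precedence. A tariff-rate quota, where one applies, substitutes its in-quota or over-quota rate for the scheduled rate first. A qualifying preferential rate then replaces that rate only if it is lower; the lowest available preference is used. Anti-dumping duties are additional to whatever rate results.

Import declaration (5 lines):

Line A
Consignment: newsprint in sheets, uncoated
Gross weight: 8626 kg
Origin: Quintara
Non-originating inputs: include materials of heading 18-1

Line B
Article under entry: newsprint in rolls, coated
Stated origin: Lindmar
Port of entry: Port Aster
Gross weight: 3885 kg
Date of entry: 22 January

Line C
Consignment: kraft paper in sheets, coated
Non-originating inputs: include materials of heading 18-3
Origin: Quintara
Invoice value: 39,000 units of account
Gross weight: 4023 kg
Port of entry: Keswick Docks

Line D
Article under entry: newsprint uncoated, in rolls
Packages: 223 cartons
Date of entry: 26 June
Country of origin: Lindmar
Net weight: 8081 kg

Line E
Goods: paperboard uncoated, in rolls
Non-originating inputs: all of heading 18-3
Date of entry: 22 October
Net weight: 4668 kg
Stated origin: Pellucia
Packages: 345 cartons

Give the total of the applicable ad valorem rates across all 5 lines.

Line A: newsprint → 18-1; uncoated → 18-1-2; in sheets → 18-1-2-2. Scheduled 9%. Quintara agreement on 18-1: CTH not met. → 9%.
Line B: newsprint → 18-1; coated → 18-1-1; in rolls → 18-1-1-2. Scheduled 24%. No special measure applies. → 24%.
Line C: kraft paper → 18-3; coated → 18-3-2; in sheets → 18-3-2-2. Scheduled 36%. Quintara agreement on 18-1: 18-3-2-2 not covered. → 36%.
Line D: newsprint → 18-1; uncoated → 18-1-2; in rolls → 18-1-2-1. Scheduled 28%. No special measure applies. → 28%.
Line E: paperboard → 18-2; uncoated → 18-2-1; in rolls → 18-2-1-2. Scheduled 30%. Pellucia agreement on 18-1-2-2: 18-2-1-2 not covered. → 30%.
Sum: 9% + 24% + 36% + 28% + 30% = 127%.

127%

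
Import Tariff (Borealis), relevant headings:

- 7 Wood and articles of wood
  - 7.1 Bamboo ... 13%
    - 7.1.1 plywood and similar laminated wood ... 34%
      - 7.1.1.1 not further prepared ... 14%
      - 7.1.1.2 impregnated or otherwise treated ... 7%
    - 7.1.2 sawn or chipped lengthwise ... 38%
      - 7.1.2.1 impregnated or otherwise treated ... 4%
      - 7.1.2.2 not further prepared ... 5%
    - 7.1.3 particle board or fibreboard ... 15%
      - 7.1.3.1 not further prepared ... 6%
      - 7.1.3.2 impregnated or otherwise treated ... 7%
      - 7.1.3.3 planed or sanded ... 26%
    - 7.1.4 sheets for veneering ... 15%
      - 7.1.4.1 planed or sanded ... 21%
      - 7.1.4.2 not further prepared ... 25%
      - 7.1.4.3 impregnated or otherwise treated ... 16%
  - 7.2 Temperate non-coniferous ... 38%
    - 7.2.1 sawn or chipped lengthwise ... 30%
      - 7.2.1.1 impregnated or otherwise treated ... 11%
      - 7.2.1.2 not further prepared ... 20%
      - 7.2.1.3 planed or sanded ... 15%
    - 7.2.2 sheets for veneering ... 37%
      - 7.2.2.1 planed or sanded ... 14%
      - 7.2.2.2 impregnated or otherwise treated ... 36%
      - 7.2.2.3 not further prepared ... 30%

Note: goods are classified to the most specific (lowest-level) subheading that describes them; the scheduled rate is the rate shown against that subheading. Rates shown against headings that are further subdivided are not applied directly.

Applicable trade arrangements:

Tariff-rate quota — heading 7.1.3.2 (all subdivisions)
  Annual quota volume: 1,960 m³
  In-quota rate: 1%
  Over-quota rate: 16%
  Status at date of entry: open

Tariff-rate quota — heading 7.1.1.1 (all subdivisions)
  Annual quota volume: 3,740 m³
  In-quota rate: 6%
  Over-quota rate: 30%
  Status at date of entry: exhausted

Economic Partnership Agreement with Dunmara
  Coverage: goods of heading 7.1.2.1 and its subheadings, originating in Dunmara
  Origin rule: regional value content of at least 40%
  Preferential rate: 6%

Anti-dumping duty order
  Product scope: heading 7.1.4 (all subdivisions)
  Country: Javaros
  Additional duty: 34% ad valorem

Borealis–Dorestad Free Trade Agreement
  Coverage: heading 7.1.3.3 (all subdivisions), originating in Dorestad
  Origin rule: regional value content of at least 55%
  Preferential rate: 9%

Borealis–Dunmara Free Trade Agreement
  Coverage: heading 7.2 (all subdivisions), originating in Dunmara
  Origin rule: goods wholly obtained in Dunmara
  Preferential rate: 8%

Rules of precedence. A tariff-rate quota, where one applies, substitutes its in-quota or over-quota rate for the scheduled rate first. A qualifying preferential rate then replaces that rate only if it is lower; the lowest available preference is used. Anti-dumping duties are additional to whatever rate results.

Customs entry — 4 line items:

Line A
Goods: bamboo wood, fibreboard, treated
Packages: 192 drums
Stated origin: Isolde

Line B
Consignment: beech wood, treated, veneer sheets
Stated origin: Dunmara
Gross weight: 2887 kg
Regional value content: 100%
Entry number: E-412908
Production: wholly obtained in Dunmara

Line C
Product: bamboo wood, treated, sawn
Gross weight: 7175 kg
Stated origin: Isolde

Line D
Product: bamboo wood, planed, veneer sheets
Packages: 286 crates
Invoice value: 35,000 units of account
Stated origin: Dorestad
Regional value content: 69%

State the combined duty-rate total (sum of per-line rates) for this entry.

34%

Line A: bamboo → 7.1; fibreboard → 7.1.3; treated → 7.1.3.2. Scheduled 7%. quota on 7.1.3.2 open → in-quota 1%. → 1%.
Line B: beech → 7.2; veneer sheets → 7.2.2; treated → 7.2.2.2. Scheduled 36%. Dunmara agreement on 7.1.2.1: 7.2.2.2 not covered; Dunmara agreement on 7.2: wholly obtained → 8% available; preferential 8%. → 8%.
Line C: bamboo → 7.1; sawn → 7.1.2; treated → 7.1.2.1. Scheduled 4%. No special measure applies. → 4%.
Line D: bamboo → 7.1; veneer sheets → 7.1.4; planed → 7.1.4.1. Scheduled 21%. Dorestad agreement on 7.1.3.3: 7.1.4.1 not covered. → 21%.
Sum: 1% + 8% + 4% + 21% = 34%.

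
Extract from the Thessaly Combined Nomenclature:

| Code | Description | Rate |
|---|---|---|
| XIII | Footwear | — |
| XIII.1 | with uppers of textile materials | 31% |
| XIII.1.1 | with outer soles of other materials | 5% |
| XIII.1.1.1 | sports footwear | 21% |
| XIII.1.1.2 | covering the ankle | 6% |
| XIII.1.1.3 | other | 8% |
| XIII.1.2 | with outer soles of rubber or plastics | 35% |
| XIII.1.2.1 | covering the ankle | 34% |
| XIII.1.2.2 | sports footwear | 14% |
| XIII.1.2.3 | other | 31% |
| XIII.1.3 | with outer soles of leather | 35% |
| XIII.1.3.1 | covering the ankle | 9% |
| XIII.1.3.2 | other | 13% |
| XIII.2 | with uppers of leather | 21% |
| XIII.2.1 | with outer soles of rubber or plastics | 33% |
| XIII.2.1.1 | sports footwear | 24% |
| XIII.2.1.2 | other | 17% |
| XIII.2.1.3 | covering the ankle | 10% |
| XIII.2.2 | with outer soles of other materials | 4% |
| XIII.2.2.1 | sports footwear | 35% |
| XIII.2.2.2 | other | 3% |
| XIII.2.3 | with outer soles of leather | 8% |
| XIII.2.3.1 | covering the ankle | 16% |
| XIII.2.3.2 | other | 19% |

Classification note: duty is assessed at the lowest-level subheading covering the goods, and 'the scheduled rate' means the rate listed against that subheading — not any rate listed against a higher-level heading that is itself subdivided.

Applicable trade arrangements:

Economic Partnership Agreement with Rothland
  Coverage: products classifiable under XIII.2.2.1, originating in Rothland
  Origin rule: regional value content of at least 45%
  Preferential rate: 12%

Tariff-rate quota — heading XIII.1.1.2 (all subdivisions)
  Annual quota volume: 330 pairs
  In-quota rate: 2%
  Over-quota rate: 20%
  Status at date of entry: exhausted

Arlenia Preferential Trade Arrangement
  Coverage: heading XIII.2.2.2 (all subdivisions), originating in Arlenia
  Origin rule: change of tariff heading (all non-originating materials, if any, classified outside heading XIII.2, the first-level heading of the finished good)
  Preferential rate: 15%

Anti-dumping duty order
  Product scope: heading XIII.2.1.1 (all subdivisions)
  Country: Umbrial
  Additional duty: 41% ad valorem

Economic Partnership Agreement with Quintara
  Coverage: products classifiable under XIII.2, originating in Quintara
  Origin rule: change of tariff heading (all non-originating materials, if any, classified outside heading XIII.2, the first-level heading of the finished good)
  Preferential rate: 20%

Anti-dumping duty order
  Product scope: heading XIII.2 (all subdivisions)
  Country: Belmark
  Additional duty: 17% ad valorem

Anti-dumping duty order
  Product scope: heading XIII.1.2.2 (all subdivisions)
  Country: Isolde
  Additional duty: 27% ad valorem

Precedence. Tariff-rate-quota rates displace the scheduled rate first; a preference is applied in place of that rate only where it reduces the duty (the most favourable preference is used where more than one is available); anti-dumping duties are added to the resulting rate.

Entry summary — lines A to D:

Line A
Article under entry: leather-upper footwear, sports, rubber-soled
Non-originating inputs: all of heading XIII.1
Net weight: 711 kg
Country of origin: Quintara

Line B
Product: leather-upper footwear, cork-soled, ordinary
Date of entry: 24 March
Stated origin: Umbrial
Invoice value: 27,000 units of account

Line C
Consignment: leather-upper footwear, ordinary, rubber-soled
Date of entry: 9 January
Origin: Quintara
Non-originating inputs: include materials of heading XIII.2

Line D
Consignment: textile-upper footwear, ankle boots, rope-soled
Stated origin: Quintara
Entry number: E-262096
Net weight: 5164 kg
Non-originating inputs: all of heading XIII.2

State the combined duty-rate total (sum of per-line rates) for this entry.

Line A: leather-upper → XIII.2; rubber-soled → XIII.2.1; sports → XIII.2.1.1. Scheduled 24%. Quintara agreement on XIII.2: CTH met → 20% available; preferential 20%. → 20%.
Line B: leather-upper → XIII.2; cork-soled → XIII.2.2; ordinary → XIII.2.2.2. Scheduled 3%. No special measure applies. → 3%.
Line C: leather-upper → XIII.2; rubber-soled → XIII.2.1; ordinary → XIII.2.1.2. Scheduled 17%. Quintara agreement on XIII.2: CTH not met. → 17%.
Line D: textile-upper → XIII.1; rope-soled → XIII.1.1; ankle boots → XIII.1.1.2. Scheduled 6%. quota on XIII.1.1.2 exhausted → over-quota 20%; Quintara agreement on XIII.2: XIII.1.1.2 not covered. → 20%.
Sum: 20% + 3% + 17% + 20% = 60%.

60%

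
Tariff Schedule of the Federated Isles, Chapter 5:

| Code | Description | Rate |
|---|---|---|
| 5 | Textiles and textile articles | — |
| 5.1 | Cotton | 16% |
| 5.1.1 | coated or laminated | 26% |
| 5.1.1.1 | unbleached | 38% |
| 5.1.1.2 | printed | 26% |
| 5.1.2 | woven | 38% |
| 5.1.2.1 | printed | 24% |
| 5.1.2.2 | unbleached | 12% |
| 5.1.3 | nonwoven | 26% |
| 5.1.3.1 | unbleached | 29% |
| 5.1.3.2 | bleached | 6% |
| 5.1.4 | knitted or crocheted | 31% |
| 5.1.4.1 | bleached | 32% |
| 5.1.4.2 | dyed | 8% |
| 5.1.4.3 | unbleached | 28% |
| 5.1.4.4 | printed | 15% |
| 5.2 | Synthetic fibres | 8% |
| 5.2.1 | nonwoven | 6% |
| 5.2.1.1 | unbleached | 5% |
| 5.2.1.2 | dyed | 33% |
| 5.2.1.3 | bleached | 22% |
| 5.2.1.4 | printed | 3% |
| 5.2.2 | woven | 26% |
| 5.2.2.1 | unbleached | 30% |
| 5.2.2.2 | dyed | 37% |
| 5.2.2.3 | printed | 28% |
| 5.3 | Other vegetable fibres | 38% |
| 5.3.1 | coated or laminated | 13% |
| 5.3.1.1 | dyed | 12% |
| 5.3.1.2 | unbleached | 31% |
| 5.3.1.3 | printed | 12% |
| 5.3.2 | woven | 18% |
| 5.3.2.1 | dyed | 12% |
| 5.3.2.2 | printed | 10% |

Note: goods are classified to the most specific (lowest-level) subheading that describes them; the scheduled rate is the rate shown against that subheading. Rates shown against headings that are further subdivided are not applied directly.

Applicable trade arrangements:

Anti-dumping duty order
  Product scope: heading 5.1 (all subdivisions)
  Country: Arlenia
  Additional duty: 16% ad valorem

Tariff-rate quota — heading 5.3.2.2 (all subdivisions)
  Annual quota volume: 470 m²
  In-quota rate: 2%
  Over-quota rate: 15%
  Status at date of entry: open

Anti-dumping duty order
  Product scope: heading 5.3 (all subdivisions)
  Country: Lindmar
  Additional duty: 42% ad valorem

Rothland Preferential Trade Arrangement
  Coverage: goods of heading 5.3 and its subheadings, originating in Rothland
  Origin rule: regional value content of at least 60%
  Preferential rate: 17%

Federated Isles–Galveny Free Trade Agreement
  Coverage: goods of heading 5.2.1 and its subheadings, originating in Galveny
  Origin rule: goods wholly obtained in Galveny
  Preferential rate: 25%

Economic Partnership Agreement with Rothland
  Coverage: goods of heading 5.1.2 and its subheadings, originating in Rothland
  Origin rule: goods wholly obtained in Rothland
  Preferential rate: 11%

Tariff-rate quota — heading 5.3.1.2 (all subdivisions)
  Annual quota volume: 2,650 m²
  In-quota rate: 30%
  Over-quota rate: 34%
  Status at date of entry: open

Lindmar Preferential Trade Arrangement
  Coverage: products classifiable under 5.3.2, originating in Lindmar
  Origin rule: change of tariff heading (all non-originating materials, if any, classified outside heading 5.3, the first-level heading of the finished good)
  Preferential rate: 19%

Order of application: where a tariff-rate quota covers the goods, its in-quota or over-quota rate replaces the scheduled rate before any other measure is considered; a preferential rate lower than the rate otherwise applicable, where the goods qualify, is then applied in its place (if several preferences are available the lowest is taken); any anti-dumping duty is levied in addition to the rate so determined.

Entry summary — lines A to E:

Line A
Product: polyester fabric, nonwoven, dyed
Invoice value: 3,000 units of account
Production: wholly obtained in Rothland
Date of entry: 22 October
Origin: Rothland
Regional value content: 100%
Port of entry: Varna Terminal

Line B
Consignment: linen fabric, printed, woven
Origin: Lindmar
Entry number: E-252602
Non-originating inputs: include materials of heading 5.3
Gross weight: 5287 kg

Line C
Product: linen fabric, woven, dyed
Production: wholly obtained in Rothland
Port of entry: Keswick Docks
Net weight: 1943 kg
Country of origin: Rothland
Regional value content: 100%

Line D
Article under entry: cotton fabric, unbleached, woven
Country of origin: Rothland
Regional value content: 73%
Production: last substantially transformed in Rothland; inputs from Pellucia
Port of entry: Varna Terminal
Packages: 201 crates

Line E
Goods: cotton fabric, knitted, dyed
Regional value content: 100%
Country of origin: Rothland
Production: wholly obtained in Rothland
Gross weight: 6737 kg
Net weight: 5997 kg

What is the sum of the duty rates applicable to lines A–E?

109%

Line A: polyester → 5.2; nonwoven → 5.2.1; dyed → 5.2.1.2. Scheduled 33%. Rothland agreement on 5.3: 5.2.1.2 not covered; Rothland agreement on 5.1.2: 5.2.1.2 not covered. → 33%.
Line B: linen → 5.3; woven → 5.3.2; printed → 5.3.2.2. Scheduled 10%. quota on 5.3.2.2 open → in-quota 2%; Lindmar agreement on 5.3.2: CTH not met; anti-dumping (Lindmar, 5.3): +42%; total 2% + 42% = 44%. → 44%.
Line C: linen → 5.3; woven → 5.3.2; dyed → 5.3.2.1. Scheduled 12%. Rothland agreement on 5.3: RVC ≥ 60% → 17% available; Rothland agreement on 5.1.2: 5.3.2.1 not covered; preference 17% not lower than 12% → no reduction. → 12%.
Line D: cotton → 5.1; woven → 5.1.2; unbleached → 5.1.2.2. Scheduled 12%. Rothland agreement on 5.3: 5.1.2.2 not covered; Rothland agreement on 5.1.2: not wholly obtained. → 12%.
Line E: cotton → 5.1; knitted → 5.1.4; dyed → 5.1.4.2. Scheduled 8%. Rothland agreement on 5.3: 5.1.4.2 not covered; Rothland agreement on 5.1.2: 5.1.4.2 not covered. → 8%.
Sum: 33% + 44% + 12% + 12% + 8% = 109%.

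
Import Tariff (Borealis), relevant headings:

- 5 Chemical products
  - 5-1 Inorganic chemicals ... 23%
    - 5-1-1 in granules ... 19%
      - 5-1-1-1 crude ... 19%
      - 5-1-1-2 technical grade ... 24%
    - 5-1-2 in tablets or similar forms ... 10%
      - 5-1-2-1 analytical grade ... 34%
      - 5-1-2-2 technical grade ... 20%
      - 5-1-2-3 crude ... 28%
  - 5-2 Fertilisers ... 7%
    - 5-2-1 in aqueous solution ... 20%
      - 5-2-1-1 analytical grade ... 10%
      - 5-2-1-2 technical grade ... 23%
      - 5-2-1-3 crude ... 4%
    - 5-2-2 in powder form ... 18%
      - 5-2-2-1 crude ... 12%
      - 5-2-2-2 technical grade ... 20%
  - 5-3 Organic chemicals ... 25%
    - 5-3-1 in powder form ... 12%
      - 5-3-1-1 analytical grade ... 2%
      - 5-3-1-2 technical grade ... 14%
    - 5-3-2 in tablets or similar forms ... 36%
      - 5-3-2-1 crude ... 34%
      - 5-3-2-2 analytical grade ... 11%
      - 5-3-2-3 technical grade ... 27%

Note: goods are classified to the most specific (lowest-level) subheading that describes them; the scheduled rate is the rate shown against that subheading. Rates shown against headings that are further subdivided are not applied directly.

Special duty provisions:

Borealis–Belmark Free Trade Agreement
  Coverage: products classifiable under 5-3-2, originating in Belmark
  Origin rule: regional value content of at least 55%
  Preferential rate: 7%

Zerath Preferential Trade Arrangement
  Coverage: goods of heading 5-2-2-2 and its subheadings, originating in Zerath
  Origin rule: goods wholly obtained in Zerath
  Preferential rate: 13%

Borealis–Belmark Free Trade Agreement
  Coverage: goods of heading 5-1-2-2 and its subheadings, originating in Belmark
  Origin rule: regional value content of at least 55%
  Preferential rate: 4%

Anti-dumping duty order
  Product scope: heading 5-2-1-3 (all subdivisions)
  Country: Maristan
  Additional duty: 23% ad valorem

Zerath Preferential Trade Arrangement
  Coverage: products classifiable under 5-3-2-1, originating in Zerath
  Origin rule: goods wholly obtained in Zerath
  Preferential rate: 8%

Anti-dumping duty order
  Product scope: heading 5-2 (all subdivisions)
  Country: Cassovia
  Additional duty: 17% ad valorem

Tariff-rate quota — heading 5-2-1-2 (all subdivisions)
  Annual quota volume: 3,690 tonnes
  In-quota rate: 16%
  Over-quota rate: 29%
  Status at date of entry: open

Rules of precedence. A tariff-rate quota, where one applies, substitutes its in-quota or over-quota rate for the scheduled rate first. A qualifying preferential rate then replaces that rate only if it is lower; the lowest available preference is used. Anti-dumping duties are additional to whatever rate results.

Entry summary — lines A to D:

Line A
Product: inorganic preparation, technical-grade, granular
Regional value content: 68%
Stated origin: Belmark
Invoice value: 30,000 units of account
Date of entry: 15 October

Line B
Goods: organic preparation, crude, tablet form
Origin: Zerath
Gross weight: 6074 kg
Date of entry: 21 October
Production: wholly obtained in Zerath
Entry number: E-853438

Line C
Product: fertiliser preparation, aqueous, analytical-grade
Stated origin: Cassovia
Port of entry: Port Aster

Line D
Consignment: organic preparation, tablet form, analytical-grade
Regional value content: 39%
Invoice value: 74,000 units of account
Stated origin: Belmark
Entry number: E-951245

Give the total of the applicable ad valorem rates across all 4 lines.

Line A: inorganic → 5-1; granular → 5-1-1; technical-grade → 5-1-1-2. Scheduled 24%. Belmark agreement on 5-3-2: 5-1-1-2 not covered; Belmark agreement on 5-1-2-2: 5-1-1-2 not covered. → 24%.
Line B: organic → 5-3; tablet form → 5-3-2; crude → 5-3-2-1. Scheduled 34%. Zerath agreement on 5-2-2-2: 5-3-2-1 not covered; Zerath agreement on 5-3-2-1: wholly obtained → 8% available; preferential 8%. → 8%.
Line C: fertiliser → 5-2; aqueous → 5-2-1; analytical-grade → 5-2-1-1. Scheduled 10%. anti-dumping (Cassovia, 5-2): +17%; total 10% + 17% = 27%. → 27%.
Line D: organic → 5-3; tablet form → 5-3-2; analytical-grade → 5-3-2-2. Scheduled 11%. Belmark agreement on 5-3-2: RVC < 55%; Belmark agreement on 5-1-2-2: 5-3-2-2 not covered. → 11%.
Sum: 24% + 8% + 27% + 11% = 70%.

70%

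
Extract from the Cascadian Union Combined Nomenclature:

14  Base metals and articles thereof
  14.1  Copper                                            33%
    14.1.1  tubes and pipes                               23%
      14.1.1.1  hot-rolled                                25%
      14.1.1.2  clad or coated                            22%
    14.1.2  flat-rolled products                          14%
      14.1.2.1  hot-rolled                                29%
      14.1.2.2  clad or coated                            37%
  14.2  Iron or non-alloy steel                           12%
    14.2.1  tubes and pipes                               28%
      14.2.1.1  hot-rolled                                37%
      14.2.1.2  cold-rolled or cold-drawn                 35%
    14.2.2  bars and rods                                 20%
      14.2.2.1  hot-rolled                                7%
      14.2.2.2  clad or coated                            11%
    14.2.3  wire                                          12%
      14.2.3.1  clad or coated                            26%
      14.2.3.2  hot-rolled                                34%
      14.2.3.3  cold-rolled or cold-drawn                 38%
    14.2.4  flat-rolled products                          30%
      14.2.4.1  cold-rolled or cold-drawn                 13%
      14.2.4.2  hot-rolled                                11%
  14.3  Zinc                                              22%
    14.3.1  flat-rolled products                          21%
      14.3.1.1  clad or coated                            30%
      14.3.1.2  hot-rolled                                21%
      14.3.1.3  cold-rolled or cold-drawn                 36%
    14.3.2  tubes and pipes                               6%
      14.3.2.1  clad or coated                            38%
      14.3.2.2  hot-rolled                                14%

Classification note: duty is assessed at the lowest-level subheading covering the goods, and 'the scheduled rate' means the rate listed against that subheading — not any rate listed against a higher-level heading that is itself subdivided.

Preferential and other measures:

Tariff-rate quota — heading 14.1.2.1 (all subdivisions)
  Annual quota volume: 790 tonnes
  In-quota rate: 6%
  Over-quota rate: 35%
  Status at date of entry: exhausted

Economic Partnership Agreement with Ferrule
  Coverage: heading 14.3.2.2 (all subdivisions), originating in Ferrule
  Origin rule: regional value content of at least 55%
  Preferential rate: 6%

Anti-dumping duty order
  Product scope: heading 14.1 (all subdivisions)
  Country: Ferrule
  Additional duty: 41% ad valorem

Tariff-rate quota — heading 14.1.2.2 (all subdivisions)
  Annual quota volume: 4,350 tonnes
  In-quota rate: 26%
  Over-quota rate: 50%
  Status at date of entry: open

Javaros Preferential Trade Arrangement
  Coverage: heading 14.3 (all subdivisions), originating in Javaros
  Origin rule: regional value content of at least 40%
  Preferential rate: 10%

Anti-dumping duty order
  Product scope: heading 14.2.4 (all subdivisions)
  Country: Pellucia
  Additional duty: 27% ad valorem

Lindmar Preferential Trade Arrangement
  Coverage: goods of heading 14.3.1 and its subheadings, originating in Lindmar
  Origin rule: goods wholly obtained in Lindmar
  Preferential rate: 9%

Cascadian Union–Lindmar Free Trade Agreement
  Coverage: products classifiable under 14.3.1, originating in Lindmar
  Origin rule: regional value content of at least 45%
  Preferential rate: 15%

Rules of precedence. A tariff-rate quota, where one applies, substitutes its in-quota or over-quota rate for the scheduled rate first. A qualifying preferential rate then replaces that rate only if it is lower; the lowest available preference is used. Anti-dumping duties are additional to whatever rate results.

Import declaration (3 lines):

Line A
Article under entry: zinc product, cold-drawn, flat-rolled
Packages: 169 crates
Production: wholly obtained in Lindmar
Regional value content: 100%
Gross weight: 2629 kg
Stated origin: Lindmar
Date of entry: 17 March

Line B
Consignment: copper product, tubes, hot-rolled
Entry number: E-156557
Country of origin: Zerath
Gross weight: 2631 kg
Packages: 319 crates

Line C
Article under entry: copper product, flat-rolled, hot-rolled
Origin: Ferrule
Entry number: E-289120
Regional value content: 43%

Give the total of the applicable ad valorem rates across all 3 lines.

110%

Line A: zinc → 14.3; flat-rolled → 14.3.1; cold-drawn → 14.3.1.3. Scheduled 36%. Lindmar agreement on 14.3.1: wholly obtained → 9% available; Lindmar agreement on 14.3.1: RVC ≥ 45% → 15% available; preferential 9%. → 9%.
Line B: copper → 14.1; tubes → 14.1.1; hot-rolled → 14.1.1.1. Scheduled 25%. No special measure applies. → 25%.
Line C: copper → 14.1; flat-rolled → 14.1.2; hot-rolled → 14.1.2.1. Scheduled 29%. quota on 14.1.2.1 exhausted → over-quota 35%; Ferrule agreement on 14.3.2.2: 14.1.2.1 not covered; anti-dumping (Ferrule, 14.1): +41%; total 35% + 41% = 76%. → 76%.
Sum: 9% + 25% + 76% = 110%.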